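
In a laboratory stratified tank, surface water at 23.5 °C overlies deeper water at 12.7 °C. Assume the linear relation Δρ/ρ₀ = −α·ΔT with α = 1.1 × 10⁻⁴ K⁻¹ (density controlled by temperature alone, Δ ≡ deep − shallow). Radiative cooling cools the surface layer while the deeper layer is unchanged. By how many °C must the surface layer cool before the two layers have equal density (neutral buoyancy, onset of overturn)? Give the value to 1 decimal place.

10.8 °C

With temperature the only control, equal density requires T_surf′ = T_deep.
T_surf′ = 12.7 °C.
Cooling required: 23.5 − 12.7 = 10.8 °C.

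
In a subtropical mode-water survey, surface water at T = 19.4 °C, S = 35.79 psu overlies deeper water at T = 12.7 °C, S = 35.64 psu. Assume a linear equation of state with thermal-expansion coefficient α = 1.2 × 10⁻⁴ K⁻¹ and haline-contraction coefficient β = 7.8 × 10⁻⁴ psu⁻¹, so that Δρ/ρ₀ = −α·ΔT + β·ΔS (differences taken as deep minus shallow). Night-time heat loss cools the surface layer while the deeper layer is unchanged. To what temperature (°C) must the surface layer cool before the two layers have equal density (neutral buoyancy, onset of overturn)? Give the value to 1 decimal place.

Neutral buoyancy requires Δρ = 0, i.e. −α(T_deep − T_surf′) + β(S_deep − S_surf) = 0.
T_surf′ = T_deep − (β/α)·ΔS = 12.7 − (7.8 × 10⁻⁴/1.2 × 10⁻⁴)·(-0.15) = 13.675 °C.
Cooling required: 19.4 − (13.675) = 5.725 °C.

13.7 °C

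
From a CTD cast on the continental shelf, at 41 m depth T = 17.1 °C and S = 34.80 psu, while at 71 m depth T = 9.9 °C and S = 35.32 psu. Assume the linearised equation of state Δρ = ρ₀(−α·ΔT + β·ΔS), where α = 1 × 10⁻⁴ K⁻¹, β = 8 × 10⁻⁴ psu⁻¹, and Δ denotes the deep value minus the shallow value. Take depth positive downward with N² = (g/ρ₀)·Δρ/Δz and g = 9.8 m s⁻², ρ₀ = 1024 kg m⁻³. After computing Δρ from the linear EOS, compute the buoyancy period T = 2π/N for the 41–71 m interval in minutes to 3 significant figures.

ΔT = -7.2 K, ΔS = +0.52 psu (deep − shallow).
Δρ/ρ₀ = −αΔT + βΔS = 7.20 × 10⁻⁴ + 4.16 × 10⁻⁴ = 1.136 × 10⁻³, so Δρ ≈ 1.163 kg m⁻³.
N² = (g/ρ₀)·Δρ/Δz = g·(Δρ/ρ₀)/Δz = 9.8 × 1.136 × 10⁻³ / 30 = 3.7109 × 10⁻⁴ s⁻².
N = √(3.7109 × 10⁻⁴) = 0.019264 rad s⁻¹ → T = 2π/N = 326.16 s = 5.4360 min ≈ 5.44 min.

5.44 min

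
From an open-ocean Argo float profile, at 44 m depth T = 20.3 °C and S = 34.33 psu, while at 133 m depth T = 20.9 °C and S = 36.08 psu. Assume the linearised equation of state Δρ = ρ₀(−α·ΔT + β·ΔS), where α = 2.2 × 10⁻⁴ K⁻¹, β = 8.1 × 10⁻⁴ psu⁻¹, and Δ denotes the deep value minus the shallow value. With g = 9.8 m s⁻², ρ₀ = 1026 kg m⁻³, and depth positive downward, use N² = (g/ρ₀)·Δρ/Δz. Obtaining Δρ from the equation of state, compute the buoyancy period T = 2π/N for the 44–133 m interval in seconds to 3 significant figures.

ΔT = +0.6 K, ΔS = +1.75 psu (deep − shallow).
Δρ/ρ₀ = −αΔT + βΔS = -1.32 × 10⁻⁴ + 1.4175 × 10⁻³ = 1.2855 × 10⁻³, so Δρ ≈ 1.319 kg m⁻³.
N² = (g/ρ₀)·Δρ/Δz = g·(Δρ/ρ₀)/Δz = 9.8 × 1.2855 × 10⁻³ / 89 = 1.4155 × 10⁻⁴ s⁻².
N = √(1.4155 × 10⁻⁴) = 0.011897 rad s⁻¹ → T = 2π/N = 528.13 s ≈ 528 s.

528 s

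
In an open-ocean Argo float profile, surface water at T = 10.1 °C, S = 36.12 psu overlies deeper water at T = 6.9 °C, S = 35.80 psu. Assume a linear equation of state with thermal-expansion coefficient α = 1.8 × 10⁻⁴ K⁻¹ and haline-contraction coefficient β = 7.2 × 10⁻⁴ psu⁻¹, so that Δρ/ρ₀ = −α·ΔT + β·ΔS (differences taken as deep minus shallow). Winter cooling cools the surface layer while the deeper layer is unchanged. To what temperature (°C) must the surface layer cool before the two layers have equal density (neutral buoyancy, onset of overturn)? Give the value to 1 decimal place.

8.2 °C

Neutral buoyancy requires Δρ = 0, i.e. −α(T_deep − T_surf′) + β(S_deep − S_surf) = 0.
T_surf′ = T_deep − (β/α)·ΔS = 6.9 − (7.2 × 10⁻⁴/1.8 × 10⁻⁴)·(-0.32) = 8.180 °C.
Cooling required: 10.1 − (8.180) = 1.920 °C.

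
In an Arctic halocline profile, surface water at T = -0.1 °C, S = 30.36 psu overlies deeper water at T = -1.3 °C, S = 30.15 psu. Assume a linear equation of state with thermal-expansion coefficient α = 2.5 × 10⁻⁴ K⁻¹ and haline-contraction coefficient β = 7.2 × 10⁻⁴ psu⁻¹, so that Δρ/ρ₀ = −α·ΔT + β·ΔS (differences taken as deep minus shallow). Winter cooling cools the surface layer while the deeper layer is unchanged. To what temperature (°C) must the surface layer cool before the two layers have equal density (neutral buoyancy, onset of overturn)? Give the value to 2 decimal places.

-0.70 °C

Neutral buoyancy requires Δρ = 0, i.e. −α(T_deep − T_surf′) + β(S_deep − S_surf) = 0.
T_surf′ = T_deep − (β/α)·ΔS = -1.3 − (7.2 × 10⁻⁴/2.5 × 10⁻⁴)·(-0.21) = -0.6952 °C.
Cooling required: -0.1 − (-0.6952) = 0.5952 °C.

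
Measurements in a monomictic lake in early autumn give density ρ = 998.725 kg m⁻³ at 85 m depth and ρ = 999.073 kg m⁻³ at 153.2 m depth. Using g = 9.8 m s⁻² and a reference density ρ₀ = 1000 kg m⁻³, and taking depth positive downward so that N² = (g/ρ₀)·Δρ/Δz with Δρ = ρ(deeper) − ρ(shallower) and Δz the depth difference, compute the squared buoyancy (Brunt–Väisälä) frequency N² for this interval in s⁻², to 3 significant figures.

Δρ = 999.073 − 998.725 = 0.348 kg m⁻³ over Δz = 153.2 − 85 = 68.2 m.
N² = (9.8/1000) × (0.348/68.2) = 5.0006 × 10⁻⁵ s⁻² ≈ 5.00 × 10⁻⁵ s⁻².

5.00 × 10⁻⁵ s⁻²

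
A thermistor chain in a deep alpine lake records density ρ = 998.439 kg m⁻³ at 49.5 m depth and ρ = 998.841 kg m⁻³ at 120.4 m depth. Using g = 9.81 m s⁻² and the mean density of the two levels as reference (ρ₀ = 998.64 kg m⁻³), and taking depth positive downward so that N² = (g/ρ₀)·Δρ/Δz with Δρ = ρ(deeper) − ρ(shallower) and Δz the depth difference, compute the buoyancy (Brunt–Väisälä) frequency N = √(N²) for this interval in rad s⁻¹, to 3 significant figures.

Δρ = 998.841 − 998.439 = 0.402 kg m⁻³ over Δz = 120.4 − 49.5 = 70.9 m.
N² = (9.81/998.64) × (0.402/70.9) = 5.5698 × 10⁻⁵ s⁻².
N = √(5.5698 × 10⁻⁵) = 7.4631 × 10⁻³ rad s⁻¹ ≈ 7.46 × 10⁻³ rad s⁻¹.
Since Δρ > 0 the layer is stably stratified.

7.46 × 10⁻³ rad s⁻¹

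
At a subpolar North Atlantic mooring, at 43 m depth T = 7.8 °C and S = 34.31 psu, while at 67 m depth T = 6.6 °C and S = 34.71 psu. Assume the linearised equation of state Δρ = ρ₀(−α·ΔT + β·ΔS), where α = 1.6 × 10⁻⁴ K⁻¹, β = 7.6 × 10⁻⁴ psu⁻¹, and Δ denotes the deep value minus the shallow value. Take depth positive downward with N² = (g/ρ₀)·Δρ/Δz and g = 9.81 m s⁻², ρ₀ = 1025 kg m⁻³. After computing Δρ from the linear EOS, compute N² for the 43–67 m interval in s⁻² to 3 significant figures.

ΔT = -1.2 K, ΔS = +0.40 psu (deep − shallow).
Δρ/ρ₀ = −αΔT + βΔS = 1.92 × 10⁻⁴ + 3.04 × 10⁻⁴ = 4.96 × 10⁻⁴, so Δρ ≈ 0.5084 kg m⁻³.
N² = (g/ρ₀)·Δρ/Δz = g·(Δρ/ρ₀)/Δz = 9.81 × 4.96 × 10⁻⁴ / 24 = 2.0274 × 10⁻⁴ s⁻² ≈ 2.03 × 10⁻⁴ s⁻².

2.03 × 10⁻⁴ s⁻²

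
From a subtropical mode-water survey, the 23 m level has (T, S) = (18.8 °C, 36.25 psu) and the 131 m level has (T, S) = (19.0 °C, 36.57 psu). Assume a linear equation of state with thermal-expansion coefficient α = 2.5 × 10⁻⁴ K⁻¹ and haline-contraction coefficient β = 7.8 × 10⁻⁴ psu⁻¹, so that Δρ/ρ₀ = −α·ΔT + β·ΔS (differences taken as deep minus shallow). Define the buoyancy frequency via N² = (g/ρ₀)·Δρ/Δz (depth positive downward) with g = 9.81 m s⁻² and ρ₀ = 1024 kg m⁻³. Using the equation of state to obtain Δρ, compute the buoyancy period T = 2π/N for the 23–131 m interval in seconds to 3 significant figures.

ΔT = +0.2 K, ΔS = +0.32 psu (deep − shallow).
Δρ/ρ₀ = −αΔT + βΔS = -5.00 × 10⁻⁵ + 2.496 × 10⁻⁴ = 1.996 × 10⁻⁴, so Δρ ≈ 0.2044 kg m⁻³.
N² = (g/ρ₀)·Δρ/Δz = g·(Δρ/ρ₀)/Δz = 9.81 × 1.996 × 10⁻⁴ / 108 = 1.8130 × 10⁻⁵ s⁻².
N = √(1.8130 × 10⁻⁵) = 4.2579 × 10⁻³ rad s⁻¹ → T = 2π/N = 1.4757 × 10³ s ≈ 1.48 × 10³ s.

1.48 × 10³ s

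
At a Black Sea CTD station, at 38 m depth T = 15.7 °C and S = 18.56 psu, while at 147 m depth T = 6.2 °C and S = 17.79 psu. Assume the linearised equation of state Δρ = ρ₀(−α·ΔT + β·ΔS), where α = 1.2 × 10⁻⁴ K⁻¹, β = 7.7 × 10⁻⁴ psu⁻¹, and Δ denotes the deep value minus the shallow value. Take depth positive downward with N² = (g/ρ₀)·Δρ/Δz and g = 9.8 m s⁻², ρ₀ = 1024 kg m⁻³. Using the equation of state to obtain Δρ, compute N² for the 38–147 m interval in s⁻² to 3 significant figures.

ΔT = -9.5 K, ΔS = -0.77 psu (deep − shallow).
Δρ/ρ₀ = −αΔT + βΔS = 1.14 × 10⁻³ − 5.929 × 10⁻⁴ = 5.471 × 10⁻⁴, so Δρ ≈ 0.5602 kg m⁻³.
N² = (g/ρ₀)·Δρ/Δz = g·(Δρ/ρ₀)/Δz = 9.8 × 5.471 × 10⁻⁴ / 109 = 4.9189 × 10⁻⁵ s⁻² ≈ 4.92 × 10⁻⁵ s⁻².

4.92 × 10⁻⁵ s⁻²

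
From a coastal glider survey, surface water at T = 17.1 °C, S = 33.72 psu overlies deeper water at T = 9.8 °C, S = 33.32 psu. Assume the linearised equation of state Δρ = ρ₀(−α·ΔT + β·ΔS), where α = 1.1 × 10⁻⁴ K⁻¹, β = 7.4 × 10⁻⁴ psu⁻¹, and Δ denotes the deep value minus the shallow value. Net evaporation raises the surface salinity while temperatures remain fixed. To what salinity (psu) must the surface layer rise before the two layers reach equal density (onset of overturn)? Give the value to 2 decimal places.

Neutral buoyancy requires −α(T_deep − T_surf) + β(S_deep − S_surf′) = 0.
S_surf′ = S_deep − (α/β)·ΔT = 33.32 − (1.1 × 10⁻⁴/7.4 × 10⁻⁴)·(-7.3) = 34.4051 psu.
Increase required: 34.4051 − 33.72 = 0.6851 psu.

34.41 psu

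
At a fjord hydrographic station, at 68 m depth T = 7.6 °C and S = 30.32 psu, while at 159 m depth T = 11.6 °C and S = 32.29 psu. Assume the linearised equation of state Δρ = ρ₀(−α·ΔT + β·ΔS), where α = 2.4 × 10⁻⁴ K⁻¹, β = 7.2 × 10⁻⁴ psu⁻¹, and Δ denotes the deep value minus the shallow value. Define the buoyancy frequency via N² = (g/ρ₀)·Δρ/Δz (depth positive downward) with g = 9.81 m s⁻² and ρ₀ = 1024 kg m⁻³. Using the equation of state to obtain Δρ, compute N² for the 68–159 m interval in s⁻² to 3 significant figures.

ΔT = +4.0 K, ΔS = +1.97 psu (deep − shallow).
Δρ/ρ₀ = −αΔT + βΔS = -9.60 × 10⁻⁴ + 1.4184 × 10⁻³ = 4.584 × 10⁻⁴, so Δρ ≈ 0.4694 kg m⁻³.
N² = (g/ρ₀)·Δρ/Δz = g·(Δρ/ρ₀)/Δz = 9.81 × 4.584 × 10⁻⁴ / 91 = 4.9417 × 10⁻⁵ s⁻² ≈ 4.94 × 10⁻⁵ s⁻².

4.94 × 10⁻⁵ s⁻²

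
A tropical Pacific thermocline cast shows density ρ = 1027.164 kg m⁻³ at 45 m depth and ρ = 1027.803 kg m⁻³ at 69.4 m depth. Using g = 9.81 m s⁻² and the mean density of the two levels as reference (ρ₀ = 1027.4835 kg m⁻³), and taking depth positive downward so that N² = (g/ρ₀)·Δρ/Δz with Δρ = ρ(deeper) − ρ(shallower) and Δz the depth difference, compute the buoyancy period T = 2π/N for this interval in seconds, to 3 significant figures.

Δρ = 1027.803 − 1027.164 = 0.639 kg m⁻³ over Δz = 69.4 − 45 = 24.4 m.
N² = (9.81/1027.4835) × (0.639/24.4) = 2.5004 × 10⁻⁴ s⁻².
N = √(2.5004 × 10⁻⁴) = 0.015813 rad s⁻¹, so T = 2π/N = 397.34 s ≈ 397 s.

397 s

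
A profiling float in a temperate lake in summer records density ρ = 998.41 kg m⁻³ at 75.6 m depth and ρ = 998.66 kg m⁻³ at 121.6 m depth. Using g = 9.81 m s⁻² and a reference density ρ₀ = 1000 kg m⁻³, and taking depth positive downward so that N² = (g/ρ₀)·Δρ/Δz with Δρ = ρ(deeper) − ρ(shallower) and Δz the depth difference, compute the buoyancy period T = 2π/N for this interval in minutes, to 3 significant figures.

Δρ = 998.66 − 998.41 = 0.25 kg m⁻³ over Δz = 121.6 − 75.6 = 46 m.
N² = (9.81/1000) × (0.25/46) = 5.3315 × 10⁻⁵ s⁻².
N = √(5.3315 × 10⁻⁵) = 7.3017 × 10⁻³ rad s⁻¹, so T = 2π/N = 860.51 s = 14.342 min ≈ 14.3 min.
A positive N² confirms static stability across the interval.

14.3 min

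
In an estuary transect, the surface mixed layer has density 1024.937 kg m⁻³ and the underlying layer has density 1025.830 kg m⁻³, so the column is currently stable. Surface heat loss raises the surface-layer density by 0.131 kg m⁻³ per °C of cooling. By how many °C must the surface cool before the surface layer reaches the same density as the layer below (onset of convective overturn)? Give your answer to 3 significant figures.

6.82 °C

Density deficit of the surface layer: 1025.830 − 1024.937 = 0.893 kg m⁻³.
Required change = 0.893 / 0.131 = 6.82 °C.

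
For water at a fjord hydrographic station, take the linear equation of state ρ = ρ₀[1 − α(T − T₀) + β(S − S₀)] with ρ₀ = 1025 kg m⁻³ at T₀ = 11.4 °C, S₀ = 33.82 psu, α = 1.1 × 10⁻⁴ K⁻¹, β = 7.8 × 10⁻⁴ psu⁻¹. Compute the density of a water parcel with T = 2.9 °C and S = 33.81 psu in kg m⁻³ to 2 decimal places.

1025.95 kg m⁻³

T − T₀ = -8.5 K, S − S₀ = -0.01 psu.
Bracket = 1 − α·(-8.5) + β·(-0.01) = 1 + (9.272 × 10⁻⁴) = 1.0009272.
ρ = 1025 × 1.0009272 = 1025.95 kg m⁻³.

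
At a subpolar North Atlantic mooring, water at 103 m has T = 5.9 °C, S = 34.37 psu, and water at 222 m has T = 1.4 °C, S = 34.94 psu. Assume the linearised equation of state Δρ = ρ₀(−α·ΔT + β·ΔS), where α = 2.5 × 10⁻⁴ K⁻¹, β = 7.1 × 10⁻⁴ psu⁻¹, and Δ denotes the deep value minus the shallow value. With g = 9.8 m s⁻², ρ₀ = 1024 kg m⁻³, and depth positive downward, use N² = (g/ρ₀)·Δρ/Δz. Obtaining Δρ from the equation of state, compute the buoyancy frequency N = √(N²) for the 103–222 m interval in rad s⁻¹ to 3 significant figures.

0.0112 rad s⁻¹

ΔT = -4.5 K, ΔS = +0.57 psu (deep − shallow).
Δρ/ρ₀ = −αΔT + βΔS = 1.125 × 10⁻³ + 4.047 × 10⁻⁴ = 1.5297 × 10⁻³, so Δρ ≈ 1.566 kg m⁻³.
N² = (g/ρ₀)·Δρ/Δz = g·(Δρ/ρ₀)/Δz = 9.8 × 1.5297 × 10⁻³ / 119 = 1.2598 × 10⁻⁴ s⁻².
N = √(1.2598 × 10⁻⁴) = 0.011224 rad s⁻¹ ≈ 0.0112 rad s⁻¹.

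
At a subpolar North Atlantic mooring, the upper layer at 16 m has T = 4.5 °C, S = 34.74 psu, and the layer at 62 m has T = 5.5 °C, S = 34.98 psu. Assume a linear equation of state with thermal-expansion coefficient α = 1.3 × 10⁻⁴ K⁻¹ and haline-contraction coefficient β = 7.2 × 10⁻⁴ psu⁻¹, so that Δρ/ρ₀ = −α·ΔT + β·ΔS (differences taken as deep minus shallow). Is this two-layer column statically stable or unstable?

stable

ΔT = 5.5 − 4.5 = +1.0 K and ΔS = 34.98 − 34.74 = +0.24 psu (deep − shallow).
−αΔT = -1.30 × 10⁻⁴; βΔS = 1.728 × 10⁻⁴; sum Δρ/ρ₀ = 4.28 × 10⁻⁵.
Δρ/ρ₀ > 0, so Δρ > 0: deeper water is denser → statically stable.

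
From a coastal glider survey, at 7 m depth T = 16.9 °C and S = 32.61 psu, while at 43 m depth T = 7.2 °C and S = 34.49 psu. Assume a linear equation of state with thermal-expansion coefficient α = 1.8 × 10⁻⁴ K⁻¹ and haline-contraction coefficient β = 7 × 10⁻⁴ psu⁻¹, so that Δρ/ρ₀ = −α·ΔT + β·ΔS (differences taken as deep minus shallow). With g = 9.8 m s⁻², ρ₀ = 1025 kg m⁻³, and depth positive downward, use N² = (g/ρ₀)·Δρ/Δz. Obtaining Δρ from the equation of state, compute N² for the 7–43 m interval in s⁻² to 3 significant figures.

ΔT = -9.7 K, ΔS = +1.88 psu (deep − shallow).
Δρ/ρ₀ = −αΔT + βΔS = 1.746 × 10⁻³ + 1.316 × 10⁻³ = 3.062 × 10⁻³, so Δρ ≈ 3.139 kg m⁻³.
N² = (g/ρ₀)·Δρ/Δz = g·(Δρ/ρ₀)/Δz = 9.8 × 3.062 × 10⁻³ / 36 = 8.3354 × 10⁻⁴ s⁻² ≈ 8.34 × 10⁻⁴ s⁻².

8.34 × 10⁻⁴ s⁻²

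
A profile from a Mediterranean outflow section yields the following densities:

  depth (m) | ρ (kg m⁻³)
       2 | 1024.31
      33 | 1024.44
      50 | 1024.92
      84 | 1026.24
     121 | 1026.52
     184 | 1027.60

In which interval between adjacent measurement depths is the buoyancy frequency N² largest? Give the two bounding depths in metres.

Compute the density gradient over each adjacent pair:
  2–33 m: Δρ/Δz = 0.13/31 = 4.2 × 10⁻³ kg m⁻⁴
  33–50 m: Δρ/Δz = 0.48/17 = 0.028 kg m⁻⁴
  50–84 m: Δρ/Δz = 1.32/34 = 0.039 kg m⁻⁴
  84–121 m: Δρ/Δz = 0.28/37 = 7.6 × 10⁻³ kg m⁻⁴
  121–184 m: Δρ/Δz = 1.08/63 = 0.017 kg m⁻⁴
The largest gradient is in the 50–84 m interval — the pycnocline.

50–84 m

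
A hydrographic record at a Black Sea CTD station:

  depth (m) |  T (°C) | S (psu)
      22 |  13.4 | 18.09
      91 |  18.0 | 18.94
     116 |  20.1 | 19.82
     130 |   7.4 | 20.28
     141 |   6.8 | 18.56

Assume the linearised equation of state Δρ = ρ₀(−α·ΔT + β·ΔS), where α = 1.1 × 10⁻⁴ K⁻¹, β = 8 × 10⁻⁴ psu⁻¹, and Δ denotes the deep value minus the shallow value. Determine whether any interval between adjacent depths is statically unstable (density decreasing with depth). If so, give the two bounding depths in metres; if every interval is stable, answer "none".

Evaluate Δρ/ρ₀ = −αΔT + βΔS across each adjacent pair:
  22–91 m: −αΔT+βΔS = −(1.1 × 10⁻⁴)(+4.6)+(8 × 10⁻⁴)(+0.85) = 1.7 × 10⁻⁴ → stable
  91–116 m: −αΔT+βΔS = −(1.1 × 10⁻⁴)(+2.1)+(8 × 10⁻⁴)(+0.88) = 4.7 × 10⁻⁴ → stable
  116–130 m: −αΔT+βΔS = −(1.1 × 10⁻⁴)(-12.7)+(8 × 10⁻⁴)(+0.46) = 1.8 × 10⁻³ → stable
  130–141 m: −αΔT+βΔS = −(1.1 × 10⁻⁴)(-0.6)+(8 × 10⁻⁴)(-1.72) = -1.3 × 10⁻³ → UNSTABLE
The 130–141 m interval has Δρ < 0: lighter water underlies denser water.

130–141 m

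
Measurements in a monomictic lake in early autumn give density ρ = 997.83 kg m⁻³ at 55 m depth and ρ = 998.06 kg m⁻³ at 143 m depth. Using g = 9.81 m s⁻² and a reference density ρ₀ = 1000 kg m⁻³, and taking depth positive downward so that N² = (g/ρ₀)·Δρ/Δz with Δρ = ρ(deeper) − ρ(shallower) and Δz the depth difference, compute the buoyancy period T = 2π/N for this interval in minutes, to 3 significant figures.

Δρ = 998.06 − 997.83 = 0.23 kg m⁻³ over Δz = 143 − 55 = 88 m.
N² = (9.81/1000) × (0.23/88) = 2.5640 × 10⁻⁵ s⁻².
N = √(2.5640 × 10⁻⁵) = 5.0636 × 10⁻³ rad s⁻¹, so T = 2π/N = 1.2409 × 10³ s = 20.682 min ≈ 20.7 min.

20.7 min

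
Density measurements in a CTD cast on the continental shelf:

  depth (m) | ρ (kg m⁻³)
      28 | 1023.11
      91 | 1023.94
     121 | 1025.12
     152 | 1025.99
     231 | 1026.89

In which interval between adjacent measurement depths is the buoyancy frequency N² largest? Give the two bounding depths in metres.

91–121 m

Compute the density gradient over each adjacent pair:
  28–91 m: Δρ/Δz = 0.83/63 = 0.013 kg m⁻⁴
  91–121 m: Δρ/Δz = 1.18/30 = 0.039 kg m⁻⁴
  121–152 m: Δρ/Δz = 0.87/31 = 0.028 kg m⁻⁴
  152–231 m: Δρ/Δz = 0.90/79 = 0.011 kg m⁻⁴
The largest gradient is in the 91–121 m interval — the pycnocline.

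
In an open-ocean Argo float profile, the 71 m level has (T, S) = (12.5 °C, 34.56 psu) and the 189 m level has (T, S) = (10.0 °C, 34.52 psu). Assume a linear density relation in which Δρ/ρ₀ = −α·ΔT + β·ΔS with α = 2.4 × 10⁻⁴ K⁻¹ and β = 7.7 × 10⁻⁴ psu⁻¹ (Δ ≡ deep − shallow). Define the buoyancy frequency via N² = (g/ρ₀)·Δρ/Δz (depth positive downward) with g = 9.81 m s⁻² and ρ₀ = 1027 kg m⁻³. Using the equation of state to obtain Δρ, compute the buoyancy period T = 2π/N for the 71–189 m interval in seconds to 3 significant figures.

913 s

ΔT = -2.5 K, ΔS = -0.04 psu (deep − shallow).
Δρ/ρ₀ = −αΔT + βΔS = 6.00 × 10⁻⁴ − 3.08 × 10⁻⁵ = 5.692 × 10⁻⁴, so Δρ ≈ 0.5846 kg m⁻³.
N² = (g/ρ₀)·Δρ/Δz = g·(Δρ/ρ₀)/Δz = 9.81 × 5.692 × 10⁻⁴ / 118 = 4.7321 × 10⁻⁵ s⁻².
N = √(4.7321 × 10⁻⁵) = 6.8790 × 10⁻³ rad s⁻¹ → T = 2π/N = 913.39 s ≈ 913 s.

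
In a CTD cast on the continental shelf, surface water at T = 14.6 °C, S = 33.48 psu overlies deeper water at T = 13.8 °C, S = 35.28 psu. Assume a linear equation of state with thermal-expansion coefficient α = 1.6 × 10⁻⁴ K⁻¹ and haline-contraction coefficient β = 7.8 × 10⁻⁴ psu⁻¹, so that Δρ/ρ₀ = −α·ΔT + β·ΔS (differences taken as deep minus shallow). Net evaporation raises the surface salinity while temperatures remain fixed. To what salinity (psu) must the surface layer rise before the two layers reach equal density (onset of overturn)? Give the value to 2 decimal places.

Neutral buoyancy requires −α(T_deep − T_surf) + β(S_deep − S_surf′) = 0.
S_surf′ = S_deep − (α/β)·ΔT = 35.28 − (1.6 × 10⁻⁴/7.8 × 10⁻⁴)·(-0.8) = 35.4441 psu.
Increase required: 35.4441 − 33.48 = 1.9641 psu.

35.44 psu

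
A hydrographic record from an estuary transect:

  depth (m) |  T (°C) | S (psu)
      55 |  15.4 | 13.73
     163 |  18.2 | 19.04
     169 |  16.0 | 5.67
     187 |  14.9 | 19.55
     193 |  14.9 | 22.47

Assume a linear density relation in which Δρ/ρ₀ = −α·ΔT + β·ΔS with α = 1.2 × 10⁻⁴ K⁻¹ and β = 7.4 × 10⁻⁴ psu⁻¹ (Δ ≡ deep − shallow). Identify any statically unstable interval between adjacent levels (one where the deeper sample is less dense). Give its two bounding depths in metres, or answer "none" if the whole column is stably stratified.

163–169 m

Evaluate Δρ/ρ₀ = −αΔT + βΔS across each adjacent pair:
  55–163 m: −αΔT+βΔS = −(1.2 × 10⁻⁴)(+2.8)+(7.4 × 10⁻⁴)(+5.31) = 3.6 × 10⁻³ → stable
  163–169 m: −αΔT+βΔS = −(1.2 × 10⁻⁴)(-2.2)+(7.4 × 10⁻⁴)(-13.37) = -9.6 × 10⁻³ → UNSTABLE
  169–187 m: −αΔT+βΔS = −(1.2 × 10⁻⁴)(-1.1)+(7.4 × 10⁻⁴)(+13.88) = 0.010 → stable
  187–193 m: −αΔT+βΔS = −(1.2 × 10⁻⁴)(+0.0)+(7.4 × 10⁻⁴)(+2.92) = 2.2 × 10⁻³ → stable
The 163–169 m interval has Δρ < 0: lighter water underlies denser water.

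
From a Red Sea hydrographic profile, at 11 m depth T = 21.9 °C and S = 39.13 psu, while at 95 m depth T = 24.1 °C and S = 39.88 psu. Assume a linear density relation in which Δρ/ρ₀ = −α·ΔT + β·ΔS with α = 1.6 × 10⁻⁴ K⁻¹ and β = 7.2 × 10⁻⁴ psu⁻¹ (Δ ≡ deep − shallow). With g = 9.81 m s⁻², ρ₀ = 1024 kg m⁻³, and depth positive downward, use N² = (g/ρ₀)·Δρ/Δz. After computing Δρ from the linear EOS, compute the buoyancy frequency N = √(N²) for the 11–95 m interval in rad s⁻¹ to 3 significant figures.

ΔT = +2.2 K, ΔS = +0.75 psu (deep − shallow).
Δρ/ρ₀ = −αΔT + βΔS = -3.52 × 10⁻⁴ + 5.40 × 10⁻⁴ = 1.88 × 10⁻⁴, so Δρ ≈ 0.1925 kg m⁻³.
N² = (g/ρ₀)·Δρ/Δz = g·(Δρ/ρ₀)/Δz = 9.81 × 1.88 × 10⁻⁴ / 84 = 2.1956 × 10⁻⁵ s⁻².
N = √(2.1956 × 10⁻⁵) = 4.6857 × 10⁻³ rad s⁻¹ ≈ 4.69 × 10⁻³ rad s⁻¹.

4.69 × 10⁻³ rad s⁻¹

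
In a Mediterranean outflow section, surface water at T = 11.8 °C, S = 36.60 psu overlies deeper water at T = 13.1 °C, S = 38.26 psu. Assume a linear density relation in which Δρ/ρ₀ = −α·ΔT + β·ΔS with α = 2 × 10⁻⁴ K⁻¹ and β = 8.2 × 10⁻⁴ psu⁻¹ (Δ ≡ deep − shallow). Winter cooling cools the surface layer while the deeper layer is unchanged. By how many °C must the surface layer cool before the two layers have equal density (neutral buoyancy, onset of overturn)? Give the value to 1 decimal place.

Neutral buoyancy requires Δρ = 0, i.e. −α(T_deep − T_surf′) + β(S_deep − S_surf) = 0.
T_surf′ = T_deep − (β/α)·ΔS = 13.1 − (8.2 × 10⁻⁴/2 × 10⁻⁴)·(+1.66) = 6.294 °C.
Cooling required: 11.8 − (6.294) = 5.506 °C.

5.5 °C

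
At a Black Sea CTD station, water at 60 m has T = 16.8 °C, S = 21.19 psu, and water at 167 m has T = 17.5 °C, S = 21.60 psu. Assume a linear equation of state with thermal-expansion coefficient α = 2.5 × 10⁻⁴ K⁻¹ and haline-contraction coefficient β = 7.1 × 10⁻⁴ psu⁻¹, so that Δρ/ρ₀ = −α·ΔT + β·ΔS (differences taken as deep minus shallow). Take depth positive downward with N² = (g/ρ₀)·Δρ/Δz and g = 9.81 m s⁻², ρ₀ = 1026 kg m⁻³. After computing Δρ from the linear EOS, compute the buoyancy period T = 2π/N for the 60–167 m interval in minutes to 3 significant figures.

32.1 min

ΔT = +0.7 K, ΔS = +0.41 psu (deep − shallow).
Δρ/ρ₀ = −αΔT + βΔS = -1.75 × 10⁻⁴ + 2.911 × 10⁻⁴ = 1.161 × 10⁻⁴, so Δρ ≈ 0.1191 kg m⁻³.
N² = (g/ρ₀)·Δρ/Δz = g·(Δρ/ρ₀)/Δz = 9.81 × 1.161 × 10⁻⁴ / 107 = 1.0644 × 10⁻⁵ s⁻².
N = √(1.0644 × 10⁻⁵) = 3.2625 × 10⁻³ rad s⁻¹ → T = 2π/N = 1.9259 × 10³ s = 32.098 min ≈ 32.1 min.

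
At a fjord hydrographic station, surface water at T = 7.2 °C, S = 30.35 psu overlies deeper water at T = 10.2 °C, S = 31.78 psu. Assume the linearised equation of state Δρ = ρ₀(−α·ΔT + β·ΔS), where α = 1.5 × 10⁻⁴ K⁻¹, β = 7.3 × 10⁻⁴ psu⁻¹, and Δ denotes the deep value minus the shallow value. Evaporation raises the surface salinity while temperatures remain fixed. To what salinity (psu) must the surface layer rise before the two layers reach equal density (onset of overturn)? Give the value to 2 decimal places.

31.16 psu

Neutral buoyancy requires −α(T_deep − T_surf) + β(S_deep − S_surf′) = 0.
S_surf′ = S_deep − (α/β)·ΔT = 31.78 − (1.5 × 10⁻⁴/7.3 × 10⁻⁴)·(+3.0) = 31.1636 psu.
Increase required: 31.1636 − 30.35 = 0.8136 psu.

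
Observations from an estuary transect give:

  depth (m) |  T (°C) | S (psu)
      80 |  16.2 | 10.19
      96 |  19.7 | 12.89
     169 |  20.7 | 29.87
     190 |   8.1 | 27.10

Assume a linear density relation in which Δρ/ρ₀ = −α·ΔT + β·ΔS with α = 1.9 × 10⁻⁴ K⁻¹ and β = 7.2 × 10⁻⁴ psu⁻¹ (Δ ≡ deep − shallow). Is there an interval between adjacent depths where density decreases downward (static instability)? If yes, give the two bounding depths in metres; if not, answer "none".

none

Evaluate Δρ/ρ₀ = −αΔT + βΔS across each adjacent pair:
  80–96 m: −αΔT+βΔS = −(1.9 × 10⁻⁴)(+3.5)+(7.2 × 10⁻⁴)(+2.70) = 1.3 × 10⁻³ → stable
  96–169 m: −αΔT+βΔS = −(1.9 × 10⁻⁴)(+1.0)+(7.2 × 10⁻⁴)(+16.98) = 0.012 → stable
  169–190 m: −αΔT+βΔS = −(1.9 × 10⁻⁴)(-12.6)+(7.2 × 10⁻⁴)(-2.77) = 4.0 × 10⁻⁴ → stable
Every interval has Δρ > 0: the column is stably stratified throughout.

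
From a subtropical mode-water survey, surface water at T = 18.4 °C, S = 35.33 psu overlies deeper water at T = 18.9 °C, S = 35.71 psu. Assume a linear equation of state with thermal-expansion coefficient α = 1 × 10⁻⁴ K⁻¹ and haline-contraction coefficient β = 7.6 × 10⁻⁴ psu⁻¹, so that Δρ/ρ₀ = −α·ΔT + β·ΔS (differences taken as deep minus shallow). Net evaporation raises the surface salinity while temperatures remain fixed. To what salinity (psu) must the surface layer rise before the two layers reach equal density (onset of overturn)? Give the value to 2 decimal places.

35.64 psu

Neutral buoyancy requires −α(T_deep − T_surf) + β(S_deep − S_surf′) = 0.
S_surf′ = S_deep − (α/β)·ΔT = 35.71 − (1 × 10⁻⁴/7.6 × 10⁻⁴)·(+0.5) = 35.6442 psu.
Increase required: 35.6442 − 35.33 = 0.3142 psu.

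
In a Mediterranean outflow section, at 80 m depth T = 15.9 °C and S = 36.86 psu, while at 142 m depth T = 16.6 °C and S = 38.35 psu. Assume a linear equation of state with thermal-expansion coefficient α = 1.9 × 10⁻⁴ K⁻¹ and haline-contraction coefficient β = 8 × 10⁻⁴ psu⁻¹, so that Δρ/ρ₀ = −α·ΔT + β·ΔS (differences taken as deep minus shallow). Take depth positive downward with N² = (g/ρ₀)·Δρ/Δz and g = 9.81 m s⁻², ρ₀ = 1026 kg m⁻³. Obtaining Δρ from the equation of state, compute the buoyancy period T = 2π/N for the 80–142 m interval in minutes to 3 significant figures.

8.09 min

ΔT = +0.7 K, ΔS = +1.49 psu (deep − shallow).
Δρ/ρ₀ = −αΔT + βΔS = -1.33 × 10⁻⁴ + 1.192 × 10⁻³ = 1.059 × 10⁻³, so Δρ ≈ 1.087 kg m⁻³.
N² = (g/ρ₀)·Δρ/Δz = g·(Δρ/ρ₀)/Δz = 9.81 × 1.059 × 10⁻³ / 62 = 1.6756 × 10⁻⁴ s⁻².
N = √(1.6756 × 10⁻⁴) = 0.012944 rad s⁻¹ → T = 2π/N = 485.41 s = 8.0902 min ≈ 8.09 min.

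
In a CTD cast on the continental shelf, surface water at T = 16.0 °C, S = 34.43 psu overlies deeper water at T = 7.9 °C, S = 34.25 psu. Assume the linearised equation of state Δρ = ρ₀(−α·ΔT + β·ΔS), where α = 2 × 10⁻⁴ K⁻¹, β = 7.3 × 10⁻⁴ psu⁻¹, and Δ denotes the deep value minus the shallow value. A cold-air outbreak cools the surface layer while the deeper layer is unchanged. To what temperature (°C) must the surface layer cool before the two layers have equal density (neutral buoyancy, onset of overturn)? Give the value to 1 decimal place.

Neutral buoyancy requires Δρ = 0, i.e. −α(T_deep − T_surf′) + β(S_deep − S_surf) = 0.
T_surf′ = T_deep − (β/α)·ΔS = 7.9 − (7.3 × 10⁻⁴/2 × 10⁻⁴)·(-0.18) = 8.557 °C.
Cooling required: 16.0 − (8.557) = 7.443 °C.

8.6 °C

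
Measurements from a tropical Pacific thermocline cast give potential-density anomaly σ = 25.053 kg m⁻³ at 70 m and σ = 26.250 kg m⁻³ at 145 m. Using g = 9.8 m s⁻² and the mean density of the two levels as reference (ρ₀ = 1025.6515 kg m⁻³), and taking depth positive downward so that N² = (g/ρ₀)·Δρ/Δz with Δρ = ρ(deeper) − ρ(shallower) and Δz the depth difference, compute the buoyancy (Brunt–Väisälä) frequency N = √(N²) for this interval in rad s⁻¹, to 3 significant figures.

Δρ = 1026.250 − 1025.053 = 1.197 kg m⁻³ over Δz = 145 − 70 = 75 m.
N² = (9.8/1025.6515) × (1.197/75) = 1.5250 × 10⁻⁴ s⁻².
N = √(1.5250 × 10⁻⁴) = 0.012349 rad s⁻¹ ≈ 0.0123 rad s⁻¹.

0.0123 rad s⁻¹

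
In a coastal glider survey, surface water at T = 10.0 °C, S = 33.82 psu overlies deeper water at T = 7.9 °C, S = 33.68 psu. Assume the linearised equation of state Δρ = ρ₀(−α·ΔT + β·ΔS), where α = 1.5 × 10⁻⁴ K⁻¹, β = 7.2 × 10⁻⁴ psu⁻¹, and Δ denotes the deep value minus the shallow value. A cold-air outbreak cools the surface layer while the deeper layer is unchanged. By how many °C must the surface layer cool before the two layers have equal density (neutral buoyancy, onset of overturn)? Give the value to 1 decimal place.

1.4 °C

Neutral buoyancy requires Δρ = 0, i.e. −α(T_deep − T_surf′) + β(S_deep − S_surf) = 0.
T_surf′ = T_deep − (β/α)·ΔS = 7.9 − (7.2 × 10⁻⁴/1.5 × 10⁻⁴)·(-0.14) = 8.572 °C.
Cooling required: 10.0 − (8.572) = 1.428 °C.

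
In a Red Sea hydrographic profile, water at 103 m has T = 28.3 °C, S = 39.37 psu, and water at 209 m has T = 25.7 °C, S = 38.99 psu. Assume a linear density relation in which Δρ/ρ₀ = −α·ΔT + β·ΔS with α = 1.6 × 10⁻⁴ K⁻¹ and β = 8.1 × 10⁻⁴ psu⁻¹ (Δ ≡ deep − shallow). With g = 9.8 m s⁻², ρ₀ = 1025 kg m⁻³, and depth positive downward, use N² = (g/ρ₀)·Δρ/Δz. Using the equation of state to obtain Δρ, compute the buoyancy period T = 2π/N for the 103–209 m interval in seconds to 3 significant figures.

ΔT = -2.6 K, ΔS = -0.38 psu (deep − shallow).
Δρ/ρ₀ = −αΔT + βΔS = 4.16 × 10⁻⁴ − 3.078 × 10⁻⁴ = 1.082 × 10⁻⁴, so Δρ ≈ 0.1109 kg m⁻³.
N² = (g/ρ₀)·Δρ/Δz = g·(Δρ/ρ₀)/Δz = 9.8 × 1.082 × 10⁻⁴ / 106 = 1.0003 × 10⁻⁵ s⁻².
N = √(1.0003 × 10⁻⁵) = 3.1628 × 10⁻³ rad s⁻¹ → T = 2π/N = 1.9866 × 10³ s ≈ 1.99 × 10³ s.

1.99 × 10³ s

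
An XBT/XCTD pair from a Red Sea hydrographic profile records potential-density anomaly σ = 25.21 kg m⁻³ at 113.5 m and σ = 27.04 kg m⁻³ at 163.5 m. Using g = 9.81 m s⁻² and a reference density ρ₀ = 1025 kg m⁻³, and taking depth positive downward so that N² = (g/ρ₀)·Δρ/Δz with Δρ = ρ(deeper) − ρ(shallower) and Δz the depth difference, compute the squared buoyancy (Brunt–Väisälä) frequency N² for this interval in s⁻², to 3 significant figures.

Δρ = 1027.04 − 1025.21 = 1.83 kg m⁻³ over Δz = 163.5 − 113.5 = 50 m.
N² = (9.81/1025) × (1.83/50) = 3.5029 × 10⁻⁴ s⁻² ≈ 3.50 × 10⁻⁴ s⁻².

3.50 × 10⁻⁴ s⁻²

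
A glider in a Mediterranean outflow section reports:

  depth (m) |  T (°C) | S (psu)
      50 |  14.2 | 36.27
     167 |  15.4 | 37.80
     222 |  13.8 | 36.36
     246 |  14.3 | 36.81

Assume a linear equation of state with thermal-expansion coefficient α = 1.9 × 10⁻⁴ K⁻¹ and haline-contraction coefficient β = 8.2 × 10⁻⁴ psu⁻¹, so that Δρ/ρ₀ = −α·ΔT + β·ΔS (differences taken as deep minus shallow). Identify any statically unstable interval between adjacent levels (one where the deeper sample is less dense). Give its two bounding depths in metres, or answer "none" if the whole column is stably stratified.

167–222 m

Evaluate Δρ/ρ₀ = −αΔT + βΔS across each adjacent pair:
  50–167 m: −αΔT+βΔS = −(1.9 × 10⁻⁴)(+1.2)+(8.2 × 10⁻⁴)(+1.53) = 1.0 × 10⁻³ → stable
  167–222 m: −αΔT+βΔS = −(1.9 × 10⁻⁴)(-1.6)+(8.2 × 10⁻⁴)(-1.44) = -8.8 × 10⁻⁴ → UNSTABLE
  222–246 m: −αΔT+βΔS = −(1.9 × 10⁻⁴)(+0.5)+(8.2 × 10⁻⁴)(+0.45) = 2.7 × 10⁻⁴ → stable
The 167–222 m interval has Δρ < 0: lighter water underlies denser water.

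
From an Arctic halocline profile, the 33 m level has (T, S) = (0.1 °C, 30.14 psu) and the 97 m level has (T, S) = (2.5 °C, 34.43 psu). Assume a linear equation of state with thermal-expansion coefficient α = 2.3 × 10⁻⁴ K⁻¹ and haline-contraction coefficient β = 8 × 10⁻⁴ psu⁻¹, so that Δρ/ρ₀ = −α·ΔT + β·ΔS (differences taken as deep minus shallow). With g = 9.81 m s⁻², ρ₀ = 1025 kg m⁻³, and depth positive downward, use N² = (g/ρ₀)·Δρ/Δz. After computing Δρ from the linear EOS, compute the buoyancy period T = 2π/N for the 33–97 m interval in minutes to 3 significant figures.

4.98 min

ΔT = +2.4 K, ΔS = +4.29 psu (deep − shallow).
Δρ/ρ₀ = −αΔT + βΔS = -5.52 × 10⁻⁴ + 3.432 × 10⁻³ = 2.88 × 10⁻³, so Δρ ≈ 2.952 kg m⁻³.
N² = (g/ρ₀)·Δρ/Δz = g·(Δρ/ρ₀)/Δz = 9.81 × 2.88 × 10⁻³ / 64 = 4.4145 × 10⁻⁴ s⁻².
N = √(4.4145 × 10⁻⁴) = 0.021011 rad s⁻¹ → T = 2π/N = 299.04 s = 4.9840 min ≈ 4.98 min.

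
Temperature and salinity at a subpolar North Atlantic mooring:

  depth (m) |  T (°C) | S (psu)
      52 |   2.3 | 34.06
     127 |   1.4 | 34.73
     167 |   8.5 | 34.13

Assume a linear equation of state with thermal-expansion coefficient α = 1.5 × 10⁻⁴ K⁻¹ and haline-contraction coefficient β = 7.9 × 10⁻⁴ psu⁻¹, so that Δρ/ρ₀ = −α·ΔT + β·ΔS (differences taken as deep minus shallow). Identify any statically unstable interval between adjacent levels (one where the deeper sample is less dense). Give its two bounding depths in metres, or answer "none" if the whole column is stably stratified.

Evaluate Δρ/ρ₀ = −αΔT + βΔS across each adjacent pair:
  52–127 m: −αΔT+βΔS = −(1.5 × 10⁻⁴)(-0.9)+(7.9 × 10⁻⁴)(+0.67) = 6.6 × 10⁻⁴ → stable
  127–167 m: −αΔT+βΔS = −(1.5 × 10⁻⁴)(+7.1)+(7.9 × 10⁻⁴)(-0.60) = -1.5 × 10⁻³ → UNSTABLE
The 127–167 m interval has Δρ < 0: lighter water underlies denser water.

127–167 m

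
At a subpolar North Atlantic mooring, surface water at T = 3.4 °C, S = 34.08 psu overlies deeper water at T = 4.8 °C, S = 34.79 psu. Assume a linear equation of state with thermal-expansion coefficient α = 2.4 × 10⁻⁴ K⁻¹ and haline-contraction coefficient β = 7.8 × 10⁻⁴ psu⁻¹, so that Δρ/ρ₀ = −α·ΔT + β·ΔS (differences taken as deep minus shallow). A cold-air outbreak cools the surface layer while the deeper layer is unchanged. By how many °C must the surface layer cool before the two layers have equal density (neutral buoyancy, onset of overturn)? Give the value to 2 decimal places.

Neutral buoyancy requires Δρ = 0, i.e. −α(T_deep − T_surf′) + β(S_deep − S_surf) = 0.
T_surf′ = T_deep − (β/α)·ΔS = 4.8 − (7.8 × 10⁻⁴/2.4 × 10⁻⁴)·(+0.71) = 2.4925 °C.
Cooling required: 3.4 − (2.4925) = 0.9075 °C.

0.91 °C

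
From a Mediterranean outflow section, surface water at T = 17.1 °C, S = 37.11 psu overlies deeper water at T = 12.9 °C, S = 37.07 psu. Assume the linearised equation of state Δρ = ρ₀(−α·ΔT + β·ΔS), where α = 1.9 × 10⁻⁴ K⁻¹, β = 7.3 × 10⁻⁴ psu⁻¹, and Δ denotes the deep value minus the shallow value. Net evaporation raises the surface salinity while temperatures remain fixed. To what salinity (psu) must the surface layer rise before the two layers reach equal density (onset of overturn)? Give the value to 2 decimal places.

38.16 psu

Neutral buoyancy requires −α(T_deep − T_surf) + β(S_deep − S_surf′) = 0.
S_surf′ = S_deep − (α/β)·ΔT = 37.07 − (1.9 × 10⁻⁴/7.3 × 10⁻⁴)·(-4.2) = 38.1632 psu.
Increase required: 38.1632 − 37.11 = 1.0532 psu.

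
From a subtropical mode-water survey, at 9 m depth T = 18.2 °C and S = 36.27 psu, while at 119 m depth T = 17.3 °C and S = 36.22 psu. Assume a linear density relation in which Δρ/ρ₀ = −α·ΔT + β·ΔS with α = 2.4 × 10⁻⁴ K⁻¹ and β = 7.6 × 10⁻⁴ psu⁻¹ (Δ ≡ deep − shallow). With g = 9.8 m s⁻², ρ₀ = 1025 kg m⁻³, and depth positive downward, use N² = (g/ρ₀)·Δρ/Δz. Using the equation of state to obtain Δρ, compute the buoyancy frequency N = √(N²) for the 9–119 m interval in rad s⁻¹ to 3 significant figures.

3.98 × 10⁻³ rad s⁻¹

ΔT = -0.9 K, ΔS = -0.05 psu (deep − shallow).
Δρ/ρ₀ = −αΔT + βΔS = 2.16 × 10⁻⁴ − 3.80 × 10⁻⁵ = 1.78 × 10⁻⁴, so Δρ ≈ 0.1825 kg m⁻³.
N² = (g/ρ₀)·Δρ/Δz = g·(Δρ/ρ₀)/Δz = 9.8 × 1.78 × 10⁻⁴ / 110 = 1.5858 × 10⁻⁵ s⁻².
N = √(1.5858 × 10⁻⁵) = 3.9822 × 10⁻³ rad s⁻¹ ≈ 3.98 × 10⁻³ rad s⁻¹.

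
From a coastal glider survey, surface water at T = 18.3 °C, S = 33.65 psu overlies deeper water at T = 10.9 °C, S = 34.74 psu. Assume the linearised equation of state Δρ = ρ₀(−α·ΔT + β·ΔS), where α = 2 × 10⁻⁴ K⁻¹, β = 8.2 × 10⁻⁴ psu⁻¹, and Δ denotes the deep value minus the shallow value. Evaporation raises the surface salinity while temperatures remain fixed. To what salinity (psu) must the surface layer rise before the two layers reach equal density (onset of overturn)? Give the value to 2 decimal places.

36.54 psu

Neutral buoyancy requires −α(T_deep − T_surf) + β(S_deep − S_surf′) = 0.
S_surf′ = S_deep − (α/β)·ΔT = 34.74 − (2 × 10⁻⁴/8.2 × 10⁻⁴)·(-7.4) = 36.5449 psu.
Increase required: 36.5449 − 33.65 = 2.8949 psu.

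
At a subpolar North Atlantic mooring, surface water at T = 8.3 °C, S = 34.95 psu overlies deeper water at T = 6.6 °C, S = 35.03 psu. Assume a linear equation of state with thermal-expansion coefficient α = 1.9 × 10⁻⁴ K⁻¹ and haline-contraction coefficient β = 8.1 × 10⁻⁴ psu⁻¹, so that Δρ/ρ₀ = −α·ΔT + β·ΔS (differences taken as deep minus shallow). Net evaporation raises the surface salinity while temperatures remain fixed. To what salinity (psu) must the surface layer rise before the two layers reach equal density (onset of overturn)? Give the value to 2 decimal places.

Neutral buoyancy requires −α(T_deep − T_surf) + β(S_deep − S_surf′) = 0.
S_surf′ = S_deep − (α/β)·ΔT = 35.03 − (1.9 × 10⁻⁴/8.1 × 10⁻⁴)·(-1.7) = 35.4288 psu.
Increase required: 35.4288 − 34.95 = 0.4788 psu.

35.43 psu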